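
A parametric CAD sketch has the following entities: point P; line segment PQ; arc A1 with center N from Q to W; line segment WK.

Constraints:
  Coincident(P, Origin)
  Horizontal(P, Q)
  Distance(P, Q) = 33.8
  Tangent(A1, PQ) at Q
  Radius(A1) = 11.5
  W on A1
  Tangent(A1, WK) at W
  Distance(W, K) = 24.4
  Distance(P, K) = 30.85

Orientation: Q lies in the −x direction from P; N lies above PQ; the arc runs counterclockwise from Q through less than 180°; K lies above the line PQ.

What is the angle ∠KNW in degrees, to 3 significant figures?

64.8°

Checks: |NW| = 11.50 ✓; ∠(NW, WK) = 90.00° ✓; |WK| = 24.40 ✓; |PK| = 30.85 ✓.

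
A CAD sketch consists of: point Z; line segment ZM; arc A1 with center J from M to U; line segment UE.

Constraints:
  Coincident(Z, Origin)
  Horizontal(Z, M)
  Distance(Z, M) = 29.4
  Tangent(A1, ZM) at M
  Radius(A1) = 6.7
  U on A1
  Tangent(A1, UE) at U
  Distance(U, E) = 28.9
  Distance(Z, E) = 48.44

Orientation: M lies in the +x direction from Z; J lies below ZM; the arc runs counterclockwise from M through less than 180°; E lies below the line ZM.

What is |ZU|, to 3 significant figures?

24.7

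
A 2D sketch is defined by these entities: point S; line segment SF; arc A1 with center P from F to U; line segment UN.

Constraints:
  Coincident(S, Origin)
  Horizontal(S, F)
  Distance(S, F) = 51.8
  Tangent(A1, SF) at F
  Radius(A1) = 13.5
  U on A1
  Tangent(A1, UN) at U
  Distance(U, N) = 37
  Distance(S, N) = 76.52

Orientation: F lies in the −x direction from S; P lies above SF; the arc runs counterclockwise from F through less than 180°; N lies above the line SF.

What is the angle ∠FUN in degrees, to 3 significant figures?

122°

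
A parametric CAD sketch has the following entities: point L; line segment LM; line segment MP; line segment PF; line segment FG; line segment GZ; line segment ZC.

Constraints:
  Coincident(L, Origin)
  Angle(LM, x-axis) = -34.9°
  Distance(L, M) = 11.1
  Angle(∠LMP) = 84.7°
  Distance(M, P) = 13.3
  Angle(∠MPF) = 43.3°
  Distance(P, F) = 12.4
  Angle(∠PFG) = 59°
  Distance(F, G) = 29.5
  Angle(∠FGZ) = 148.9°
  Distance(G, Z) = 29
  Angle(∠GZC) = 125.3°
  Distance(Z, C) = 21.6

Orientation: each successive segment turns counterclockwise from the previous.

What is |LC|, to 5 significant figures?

70.355

L is at the origin; LM runs at -34.9° with length 11.1, so M = (9.1037, -6.3508). ∠LMP = 84.7° gives MP at 60.400° from the x-axis; with |MP| = 13.3, P = (15.673, 5.2135). ∠MPF = 43.3° gives PF at -162.90° from the x-axis; with |PF| = 12.4, F = (3.8213, 1.5674). ∠PFG = 59.0° gives FG at -41.900° from the x-axis; with |FG| = 29.5, G = (25.778, -18.134). ∠FGZ = 148.9° gives GZ at -10.800° from the x-axis; with |GZ| = 29.0, Z = (54.265, -23.568). ∠GZC = 125.3° gives ZC at 43.900° from the x-axis; with |ZC| = 21.6, C = (69.829, -8.5903). Then |LC| = |C − L| = 70.355.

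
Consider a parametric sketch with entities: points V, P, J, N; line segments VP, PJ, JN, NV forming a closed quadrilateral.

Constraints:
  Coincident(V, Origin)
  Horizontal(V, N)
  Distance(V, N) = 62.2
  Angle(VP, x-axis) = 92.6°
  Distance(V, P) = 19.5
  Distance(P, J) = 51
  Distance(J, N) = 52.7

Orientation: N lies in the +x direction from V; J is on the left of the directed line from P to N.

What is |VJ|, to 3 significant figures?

63.5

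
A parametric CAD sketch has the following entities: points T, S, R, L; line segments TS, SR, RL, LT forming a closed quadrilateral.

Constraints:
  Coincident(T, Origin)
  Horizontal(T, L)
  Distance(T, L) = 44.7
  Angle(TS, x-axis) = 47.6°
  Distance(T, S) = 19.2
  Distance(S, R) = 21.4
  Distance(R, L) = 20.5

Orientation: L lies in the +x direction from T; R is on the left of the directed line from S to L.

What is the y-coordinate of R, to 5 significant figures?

17.536

Checks: |SR| = 21.40 ✓; |RL| = 20.50 ✓.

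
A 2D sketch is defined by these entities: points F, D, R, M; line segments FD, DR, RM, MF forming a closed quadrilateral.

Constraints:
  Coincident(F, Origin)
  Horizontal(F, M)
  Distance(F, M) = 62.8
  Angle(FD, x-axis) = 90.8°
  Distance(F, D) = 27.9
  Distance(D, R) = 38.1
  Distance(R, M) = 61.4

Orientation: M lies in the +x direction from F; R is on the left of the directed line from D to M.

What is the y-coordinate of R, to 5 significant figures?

51.565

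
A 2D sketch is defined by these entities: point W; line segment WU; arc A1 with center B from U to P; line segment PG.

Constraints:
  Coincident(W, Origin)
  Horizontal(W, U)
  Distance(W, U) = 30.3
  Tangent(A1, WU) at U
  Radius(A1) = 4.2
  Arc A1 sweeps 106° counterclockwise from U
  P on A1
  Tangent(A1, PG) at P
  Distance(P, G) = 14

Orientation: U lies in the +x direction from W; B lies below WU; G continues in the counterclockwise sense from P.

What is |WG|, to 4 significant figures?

35.52

On A1, U sits at bearing 90° from B; a 106° counterclockwise sweep puts P at bearing 196°, so P = B + 4.2·(cos 196°, sin 196°) = (26.26, -5.358). Tangency of A1 to PG means the radius BP is perpendicular to PG, so PG runs along (−sin 196°, cos 196°); with |PG| = 14.0, G = (30.12, -18.82). Then |WG| = |G − W| = 35.52.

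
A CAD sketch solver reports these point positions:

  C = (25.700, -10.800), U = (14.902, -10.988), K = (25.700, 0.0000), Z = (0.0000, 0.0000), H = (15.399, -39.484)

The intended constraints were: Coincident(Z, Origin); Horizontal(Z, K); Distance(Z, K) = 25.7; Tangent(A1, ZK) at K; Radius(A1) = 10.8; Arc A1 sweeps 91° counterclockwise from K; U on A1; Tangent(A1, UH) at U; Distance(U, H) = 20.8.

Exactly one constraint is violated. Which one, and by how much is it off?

Distance(U, H) = 20.8 — off by 7.70.

Z = (0.00, 0.00) ✓; Z.y = 0.00, K.y = 0.00 ✓; |ZK| = 25.70 ✓; ∠(CK, KZ) = 90.00° ✓; |CK| = 10.80 ✓; bearing(C→U) − bearing(C→K) = 91.00° ✓; |CU| = 10.80 ✓; ∠(CU, UH) = 90.00° ✓; |UH| = 28.50 ✗.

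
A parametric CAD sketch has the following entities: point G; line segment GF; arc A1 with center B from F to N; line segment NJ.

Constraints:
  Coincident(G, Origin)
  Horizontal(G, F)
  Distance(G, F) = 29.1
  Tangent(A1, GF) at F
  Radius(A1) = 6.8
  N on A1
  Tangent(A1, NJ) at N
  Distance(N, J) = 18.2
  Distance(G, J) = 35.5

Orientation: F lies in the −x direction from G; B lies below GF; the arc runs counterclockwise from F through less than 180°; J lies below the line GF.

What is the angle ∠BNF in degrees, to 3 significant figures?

27.9°

Checks: |BN| = 6.800 ✓; ∠(BN, NJ) = 90.00° ✓; |NJ| = 18.20 ✓; |GJ| = 35.50 ✓.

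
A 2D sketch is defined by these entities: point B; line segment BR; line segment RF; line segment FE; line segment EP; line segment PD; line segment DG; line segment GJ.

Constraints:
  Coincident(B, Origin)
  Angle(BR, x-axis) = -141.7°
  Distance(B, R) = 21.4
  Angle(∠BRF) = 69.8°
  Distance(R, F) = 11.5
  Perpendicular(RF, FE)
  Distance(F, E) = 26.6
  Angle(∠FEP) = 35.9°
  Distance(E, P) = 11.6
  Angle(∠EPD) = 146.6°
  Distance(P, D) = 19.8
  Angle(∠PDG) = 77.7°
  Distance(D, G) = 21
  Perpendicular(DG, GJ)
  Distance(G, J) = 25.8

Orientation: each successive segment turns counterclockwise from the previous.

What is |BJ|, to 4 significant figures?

14.24

∠PDG = 77.7° gives DG at -21.70° from the x-axis; with |DG| = 21.0, G = (4.640, -25.23). The perpendicularity gives GJ at right angles to DG, so GJ runs at 68.30°; with |GJ| = 25.8, J = (14.18, -1.258). Then |BJ| = |J − B| = 14.24.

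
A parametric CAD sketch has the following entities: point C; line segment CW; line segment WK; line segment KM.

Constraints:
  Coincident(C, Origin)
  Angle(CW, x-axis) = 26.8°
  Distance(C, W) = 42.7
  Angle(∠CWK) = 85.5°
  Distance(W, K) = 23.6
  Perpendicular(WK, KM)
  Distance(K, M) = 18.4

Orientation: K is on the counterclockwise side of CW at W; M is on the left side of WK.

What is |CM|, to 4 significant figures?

31.53

∠CWK = 85.5°, so WK runs at 26.8° + (180° − 85.5°) = 121.3° from the x-axis; with |WK| = 23.6, K = W + 23.6·(cos 121.3°, sin 121.3°) = (25.85, 39.42). WK ⟂ KM; with |KM| = 18.4 on the left of WK, M = K + 18.4·(-0.8545, -0.5195) = (10.13, 29.86). Then |CM| = |M − C| = 31.53.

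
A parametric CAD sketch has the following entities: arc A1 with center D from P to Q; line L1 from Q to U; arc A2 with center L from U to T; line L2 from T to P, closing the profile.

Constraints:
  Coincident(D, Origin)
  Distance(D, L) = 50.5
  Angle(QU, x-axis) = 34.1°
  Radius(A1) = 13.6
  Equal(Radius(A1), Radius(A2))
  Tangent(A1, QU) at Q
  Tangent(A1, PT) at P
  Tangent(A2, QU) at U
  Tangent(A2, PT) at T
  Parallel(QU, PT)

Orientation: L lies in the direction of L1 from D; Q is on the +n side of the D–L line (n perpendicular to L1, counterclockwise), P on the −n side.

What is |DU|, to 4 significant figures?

52.30

The slot axis is L1's direction at 34.1°, so u = (cos 34.1°, sin 34.1°) = (0.8281, 0.5606) and n = (−sin 34.1°, cos 34.1°) = (-0.5606, 0.8281). D is at the origin and L lies 50.5 along u from D, so L = 50.5·u = (41.82, 28.31). Tangency of A1 to both parallel lines with radius 13.6 puts Q and P at D ± 13.6·n: Q = (-7.625, 11.26), P = (7.625, -11.26). Equal radii place U and T the same way about L: U = L + 13.6·n = (34.19, 39.57), T = L − 13.6·n = (49.44, 17.05). Then |DU| = |U − D| = 52.30.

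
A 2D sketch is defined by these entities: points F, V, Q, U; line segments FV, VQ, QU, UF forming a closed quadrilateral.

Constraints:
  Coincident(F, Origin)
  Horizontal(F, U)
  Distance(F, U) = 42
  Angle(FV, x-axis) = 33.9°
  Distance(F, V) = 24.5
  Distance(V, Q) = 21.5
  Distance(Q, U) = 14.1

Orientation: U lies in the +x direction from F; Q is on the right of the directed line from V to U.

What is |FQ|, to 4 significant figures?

29.80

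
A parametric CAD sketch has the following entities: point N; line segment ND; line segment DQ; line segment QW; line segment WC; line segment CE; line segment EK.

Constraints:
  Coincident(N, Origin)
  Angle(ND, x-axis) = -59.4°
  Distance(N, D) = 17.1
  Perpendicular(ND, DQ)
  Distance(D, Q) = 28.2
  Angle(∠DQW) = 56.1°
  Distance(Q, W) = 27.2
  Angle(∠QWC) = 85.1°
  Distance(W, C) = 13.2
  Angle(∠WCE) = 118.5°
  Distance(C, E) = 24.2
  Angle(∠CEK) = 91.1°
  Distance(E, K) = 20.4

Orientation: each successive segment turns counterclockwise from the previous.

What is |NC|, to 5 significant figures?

3.9154

N is at the origin; ND runs at -59.4° with length 17.1, so D = (8.7046, -14.719). The perpendicularity gives DQ at right angles to ND, so DQ runs at 30.600°; with |DQ| = 28.2, Q = (32.978, -0.36372). ∠DQW = 56.1° gives QW at 154.50° from the x-axis; with |QW| = 27.2, W = (8.4272, 11.346). ∠QWC = 85.1° gives WC at -110.60° from the x-axis; with |WC| = 13.2, C = (3.7829, -1.0098). Then |NC| = |C − N| = 3.9154.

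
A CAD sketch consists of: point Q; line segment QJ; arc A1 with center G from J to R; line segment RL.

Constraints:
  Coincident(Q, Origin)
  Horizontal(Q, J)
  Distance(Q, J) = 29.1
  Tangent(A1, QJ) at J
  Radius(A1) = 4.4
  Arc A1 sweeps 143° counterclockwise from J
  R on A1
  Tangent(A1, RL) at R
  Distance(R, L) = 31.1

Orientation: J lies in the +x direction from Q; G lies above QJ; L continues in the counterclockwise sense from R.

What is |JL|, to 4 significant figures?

34.66

Q is at the origin; Q and J share the same y with |QJ| = 29.1 and J on the +x side, so J = (29.10, 0.000). Tangency of A1 to QJ means the radius GJ is perpendicular to QJ, so G = J + (0, 4.4) = (29.10, 4.400). On A1, J sits at bearing -90° from G; a 143° counterclockwise sweep puts R at bearing 53°, so R = G + 4.4·(cos 53°, sin 53°) = (31.75, 7.914). A1 meets RL tangentially, so GR is at right angles to RL, so RL runs along (−sin 53°, cos 53°); with |RL| = 31.1, L = (6.910, 26.63). Then |JL| = |L − J| = 34.66.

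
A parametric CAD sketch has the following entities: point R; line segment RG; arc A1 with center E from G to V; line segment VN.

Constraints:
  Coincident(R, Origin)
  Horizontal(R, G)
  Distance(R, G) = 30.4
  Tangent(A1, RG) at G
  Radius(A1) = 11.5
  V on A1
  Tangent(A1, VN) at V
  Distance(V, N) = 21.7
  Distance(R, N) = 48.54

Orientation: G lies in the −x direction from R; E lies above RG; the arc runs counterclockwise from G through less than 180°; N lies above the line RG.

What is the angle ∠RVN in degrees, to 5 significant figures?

163.64°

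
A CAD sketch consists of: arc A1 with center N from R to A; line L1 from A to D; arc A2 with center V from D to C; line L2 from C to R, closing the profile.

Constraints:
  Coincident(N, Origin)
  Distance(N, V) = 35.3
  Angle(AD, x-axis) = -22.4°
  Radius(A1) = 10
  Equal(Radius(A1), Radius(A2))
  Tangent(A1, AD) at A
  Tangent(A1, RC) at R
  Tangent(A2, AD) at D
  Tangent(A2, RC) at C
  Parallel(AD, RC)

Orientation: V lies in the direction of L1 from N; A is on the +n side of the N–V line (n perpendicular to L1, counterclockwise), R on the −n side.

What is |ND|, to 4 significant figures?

36.69

Tangency of A1 to both parallel lines with radius 10.0 puts A and R at N ± 10.0·n: A = (3.811, 9.245), R = (-3.811, -9.245). Equal radii place D and C the same way about V: D = V + 10.0·n = (36.45, -4.206), C = V − 10.0·n = (28.83, -22.70). Then |ND| = |D − N| = 36.69.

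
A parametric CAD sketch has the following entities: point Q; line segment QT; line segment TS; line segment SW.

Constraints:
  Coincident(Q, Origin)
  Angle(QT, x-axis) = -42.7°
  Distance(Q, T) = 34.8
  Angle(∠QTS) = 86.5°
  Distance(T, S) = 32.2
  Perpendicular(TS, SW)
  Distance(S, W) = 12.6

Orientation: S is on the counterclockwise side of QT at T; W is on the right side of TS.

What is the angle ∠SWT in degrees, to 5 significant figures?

68.629°

∠QTS = 86.5°, so TS runs at -42.7° + (180° − 86.5°) = 50.800° from the x-axis; with |TS| = 32.2, S = T + 32.2·(cos 50.800°, sin 50.800°) = (45.926, 1.3533). TS ⟂ SW; with |SW| = 12.6 on the right of TS, W = S + 12.6·(0.77494, -0.63203) = (55.691, -6.6103). Then cos ∠SWT = WS·WT / (|WS||WT|), giving 68.629°.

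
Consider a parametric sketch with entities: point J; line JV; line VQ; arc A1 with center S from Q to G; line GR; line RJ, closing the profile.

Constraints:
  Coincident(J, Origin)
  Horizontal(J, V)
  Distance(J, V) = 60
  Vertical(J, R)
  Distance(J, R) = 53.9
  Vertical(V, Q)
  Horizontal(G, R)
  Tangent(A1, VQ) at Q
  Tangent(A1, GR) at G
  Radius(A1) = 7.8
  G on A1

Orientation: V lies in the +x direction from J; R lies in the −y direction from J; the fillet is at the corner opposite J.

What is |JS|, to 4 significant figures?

69.64

J is at the origin; J and V share the same y with |JV| = 60.0 and V on the +x side, so V = (60.00, 0.000). J and R share the same x with |JR| = 53.9 and R on the −y side, so R = (0.000, -53.90). The virtual corner opposite J is at (60.00, -53.90). Tangency of A1 to VQ means the radius SQ is perpendicular to VQ and since A1 is tangent to GR there, SG ⟂ GR, with radius 7.8, so the center S sits 7.8 in from both sides at S = (52.20, -46.10). Then |JS| = |S − J| = 69.64.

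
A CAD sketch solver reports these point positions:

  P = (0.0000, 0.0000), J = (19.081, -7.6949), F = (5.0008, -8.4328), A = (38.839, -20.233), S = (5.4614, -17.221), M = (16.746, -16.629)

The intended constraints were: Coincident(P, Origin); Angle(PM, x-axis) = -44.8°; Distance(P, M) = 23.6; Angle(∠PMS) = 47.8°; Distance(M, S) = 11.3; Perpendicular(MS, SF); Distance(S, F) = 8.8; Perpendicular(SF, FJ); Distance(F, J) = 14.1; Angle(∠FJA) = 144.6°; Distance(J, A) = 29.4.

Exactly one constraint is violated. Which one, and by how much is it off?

Distance(J, A) = 29.4 — off by 6.00.

P = (0.00, 0.00) ✓; PM at -44.80° ✓; |PM| = 23.60 ✓; ∠PMS = 47.80° ✓; |MS| = 11.30 ✓; ∠(MS, SF) = 90.00° ✓; |SF| = 8.800 ✓; ∠(SF, FJ) = 90.00° ✓; |FJ| = 14.10 ✓; ∠FJA = 144.6° ✓; |JA| = 23.40 ✗.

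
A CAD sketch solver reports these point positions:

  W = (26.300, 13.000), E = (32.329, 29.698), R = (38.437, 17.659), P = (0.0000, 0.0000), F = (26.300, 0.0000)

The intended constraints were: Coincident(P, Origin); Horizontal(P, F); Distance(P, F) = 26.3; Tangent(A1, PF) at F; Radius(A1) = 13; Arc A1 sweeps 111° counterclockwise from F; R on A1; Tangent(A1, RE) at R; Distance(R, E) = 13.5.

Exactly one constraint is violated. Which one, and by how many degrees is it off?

Tangent(A1, RE) at R — off by 5.90°.

P = (0.00, 0.00) ✓; P.y = 0.00, F.y = 0.00 ✓; |PF| = 26.30 ✓; ∠(WF, FP) = 90.00° ✓; |WF| = 13.00 ✓; bearing(W→R) − bearing(W→F) = 111.0° ✓; |WR| = 13.00 ✓; ∠(WR, RE) = 84.10° ✗; |RE| = 13.50 ✓.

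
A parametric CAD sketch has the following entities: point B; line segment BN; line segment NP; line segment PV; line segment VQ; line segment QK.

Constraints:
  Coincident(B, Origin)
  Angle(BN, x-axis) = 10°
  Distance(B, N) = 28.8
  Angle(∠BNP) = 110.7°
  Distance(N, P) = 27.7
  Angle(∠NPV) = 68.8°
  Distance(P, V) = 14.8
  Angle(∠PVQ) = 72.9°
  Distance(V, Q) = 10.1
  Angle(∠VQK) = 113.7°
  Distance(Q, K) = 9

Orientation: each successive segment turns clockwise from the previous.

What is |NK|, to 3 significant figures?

16.7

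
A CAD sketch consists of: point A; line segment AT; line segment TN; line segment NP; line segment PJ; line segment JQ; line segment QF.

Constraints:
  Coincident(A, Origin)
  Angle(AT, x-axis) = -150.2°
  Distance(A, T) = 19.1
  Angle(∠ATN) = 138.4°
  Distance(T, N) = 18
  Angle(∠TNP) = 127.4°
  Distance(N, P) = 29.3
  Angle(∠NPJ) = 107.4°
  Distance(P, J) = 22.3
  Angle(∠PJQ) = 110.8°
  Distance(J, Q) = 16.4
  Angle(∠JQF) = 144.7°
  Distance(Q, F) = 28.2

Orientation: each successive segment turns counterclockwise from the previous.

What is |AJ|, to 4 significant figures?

47.08

A is at the origin; AT runs at -150.2° with length 19.1, so T = (-16.57, -9.492). ∠ATN = 138.4° gives TN at -108.6° from the x-axis; with |TN| = 18.0, N = (-22.32, -26.55). ∠TNP = 127.4° gives NP at -56.00° from the x-axis; with |NP| = 29.3, P = (-5.931, -50.84). ∠NPJ = 107.4° gives PJ at 16.60° from the x-axis; with |PJ| = 22.3, J = (15.44, -44.47). Then |AJ| = |J − A| = 47.08.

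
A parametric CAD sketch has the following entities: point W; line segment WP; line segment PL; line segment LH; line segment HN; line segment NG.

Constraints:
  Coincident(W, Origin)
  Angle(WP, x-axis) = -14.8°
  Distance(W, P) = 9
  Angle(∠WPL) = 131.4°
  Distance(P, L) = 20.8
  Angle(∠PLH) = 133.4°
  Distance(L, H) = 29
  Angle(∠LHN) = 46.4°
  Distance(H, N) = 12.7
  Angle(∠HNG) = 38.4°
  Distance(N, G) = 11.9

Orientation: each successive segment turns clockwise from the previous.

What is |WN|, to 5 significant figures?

36.854

W is at the origin; WP runs at -14.8° with length 9.0, so P = (8.7014, -2.2990). ∠WPL = 131.4° gives PL at -63.400° from the x-axis; with |PL| = 20.8, L = (18.015, -20.897). ∠PLH = 133.4° gives LH at -110.00° from the x-axis; with |LH| = 29.0, H = (8.0962, -48.149). ∠LHN = 46.4° gives HN at 116.40° from the x-axis; with |HN| = 12.7, N = (2.4493, -36.773). Then |WN| = |N − W| = 36.854.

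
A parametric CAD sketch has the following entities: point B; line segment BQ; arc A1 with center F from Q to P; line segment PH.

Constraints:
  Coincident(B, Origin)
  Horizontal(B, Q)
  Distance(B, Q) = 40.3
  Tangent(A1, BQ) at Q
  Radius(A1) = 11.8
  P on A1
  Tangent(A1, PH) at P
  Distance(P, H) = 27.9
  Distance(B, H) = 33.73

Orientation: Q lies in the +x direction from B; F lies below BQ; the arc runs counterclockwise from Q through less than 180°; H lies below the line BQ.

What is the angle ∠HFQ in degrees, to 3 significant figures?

126°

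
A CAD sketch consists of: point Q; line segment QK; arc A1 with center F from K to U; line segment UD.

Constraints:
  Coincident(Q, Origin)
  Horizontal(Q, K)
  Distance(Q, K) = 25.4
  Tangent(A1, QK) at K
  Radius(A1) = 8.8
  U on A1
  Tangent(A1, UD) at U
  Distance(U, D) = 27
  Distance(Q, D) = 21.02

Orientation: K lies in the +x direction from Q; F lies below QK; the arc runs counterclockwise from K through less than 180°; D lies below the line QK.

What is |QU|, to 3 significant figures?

19.5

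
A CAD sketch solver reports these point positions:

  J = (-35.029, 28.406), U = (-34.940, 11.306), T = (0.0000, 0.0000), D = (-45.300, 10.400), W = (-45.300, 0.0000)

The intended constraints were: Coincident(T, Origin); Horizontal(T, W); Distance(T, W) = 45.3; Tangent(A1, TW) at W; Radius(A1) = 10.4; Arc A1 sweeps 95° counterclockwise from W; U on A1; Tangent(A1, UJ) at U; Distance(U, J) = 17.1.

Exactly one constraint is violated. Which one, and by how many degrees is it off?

Tangent(A1, UJ) at U — off by 4.70°.

T = (0.00, 0.00) ✓; T.y = 0.00, W.y = 0.00 ✓; |TW| = 45.30 ✓; ∠(DW, WT) = 90.00° ✓; |DW| = 10.40 ✓; bearing(D→U) − bearing(D→W) = 95.00° ✓; |DU| = 10.40 ✓; ∠(DU, UJ) = 94.70° ✗; |UJ| = 17.10 ✓.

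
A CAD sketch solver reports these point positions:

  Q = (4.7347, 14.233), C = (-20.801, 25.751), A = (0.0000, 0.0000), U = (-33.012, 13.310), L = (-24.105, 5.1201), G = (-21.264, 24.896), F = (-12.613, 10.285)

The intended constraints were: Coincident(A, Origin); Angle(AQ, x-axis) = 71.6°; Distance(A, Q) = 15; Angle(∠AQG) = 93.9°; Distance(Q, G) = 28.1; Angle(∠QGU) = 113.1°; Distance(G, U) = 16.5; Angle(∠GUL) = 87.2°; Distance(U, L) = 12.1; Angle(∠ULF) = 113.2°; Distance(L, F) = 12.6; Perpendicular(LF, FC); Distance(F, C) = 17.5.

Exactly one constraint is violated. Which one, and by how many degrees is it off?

Perpendicular(LF, FC) — off by 3.70°.

A = (0.00, 0.00) ✓; AQ at 71.60° ✓; |AQ| = 15.00 ✓; ∠AQG = 93.90° ✓; |QG| = 28.10 ✓; ∠QGU = 113.1° ✓; |GU| = 16.50 ✓; ∠GUL = 87.20° ✓; |UL| = 12.10 ✓; ∠ULF = 113.2° ✓; |LF| = 12.60 ✓; ∠(LF, FC) = 93.70° ✗; |FC| = 17.50 ✓.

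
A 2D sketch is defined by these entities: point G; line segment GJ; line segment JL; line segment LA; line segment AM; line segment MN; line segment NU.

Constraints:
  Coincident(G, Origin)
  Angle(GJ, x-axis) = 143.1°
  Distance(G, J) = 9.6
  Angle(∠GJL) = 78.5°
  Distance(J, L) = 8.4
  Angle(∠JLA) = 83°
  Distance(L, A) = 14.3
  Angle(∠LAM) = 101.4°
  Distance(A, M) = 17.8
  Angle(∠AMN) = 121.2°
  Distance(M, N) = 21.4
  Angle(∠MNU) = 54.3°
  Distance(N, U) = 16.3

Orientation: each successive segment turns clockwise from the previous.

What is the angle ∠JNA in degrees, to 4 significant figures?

23.49°

G is at the origin; GJ runs at 143.1° with length 9.6, so J = (-7.677, 5.764). ∠GJL = 78.5° gives JL at 41.60° from the x-axis; with |JL| = 8.4, L = (-1.395, 11.34). ∠JLA = 83.0° gives LA at -55.40° from the x-axis; with |LA| = 14.3, A = (6.725, -0.4298). ∠LAM = 101.4° gives AM at -134.0° from the x-axis; with |AM| = 17.8, M = (-5.640, -13.23). ∠AMN = 121.2° gives MN at 167.2° from the x-axis; with |MN| = 21.4, N = (-26.51, -8.493). Then cos ∠JNA = NJ·NA / (|NJ||NA|), giving 23.49°.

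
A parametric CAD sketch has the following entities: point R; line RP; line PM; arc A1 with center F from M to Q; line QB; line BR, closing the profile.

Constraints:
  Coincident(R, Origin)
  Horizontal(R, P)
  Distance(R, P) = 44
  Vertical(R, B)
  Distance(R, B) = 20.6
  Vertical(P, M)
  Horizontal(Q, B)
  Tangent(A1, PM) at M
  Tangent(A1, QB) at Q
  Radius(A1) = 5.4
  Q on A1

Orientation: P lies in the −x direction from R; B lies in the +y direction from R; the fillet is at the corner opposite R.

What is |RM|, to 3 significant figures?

46.6

R is at the origin; R and P share the same y with |RP| = 44.0 and P on the −x side, so P = (-44.0, 0.00). R and B share the same x with |RB| = 20.6 and B on the +y side, so B = (0.00, 20.6). The virtual corner opposite R is at (-44.0, 20.6). A1 meets PM tangentially, so FM is at right angles to PM and since A1 is tangent to QB there, FQ ⟂ QB, with radius 5.4, so the center F sits 5.4 in from both sides at F = (-38.6, 15.2). That places the tangent points at M = (-44.0, 15.2) on PM and Q = (-38.6, 20.6) on QB. Then |RM| = |M − R| = 46.6.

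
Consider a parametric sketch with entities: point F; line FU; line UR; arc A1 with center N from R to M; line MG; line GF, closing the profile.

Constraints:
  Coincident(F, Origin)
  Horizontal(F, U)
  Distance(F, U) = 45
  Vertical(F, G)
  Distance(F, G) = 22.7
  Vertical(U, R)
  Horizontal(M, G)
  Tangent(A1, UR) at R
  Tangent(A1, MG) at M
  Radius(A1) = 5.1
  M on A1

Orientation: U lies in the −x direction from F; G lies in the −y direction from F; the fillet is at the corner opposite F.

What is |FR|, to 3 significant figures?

48.3

The virtual corner opposite F is at (-45.0, -22.7). Since A1 is tangent to UR there, NR ⟂ UR and tangency of A1 to MG means the radius NM is perpendicular to MG, with radius 5.1, so the center N sits 5.1 in from both sides at N = (-39.9, -17.6). That places the tangent points at R = (-45.0, -17.6) on UR and M = (-39.9, -22.7) on MG. Then |FR| = |R − F| = 48.3.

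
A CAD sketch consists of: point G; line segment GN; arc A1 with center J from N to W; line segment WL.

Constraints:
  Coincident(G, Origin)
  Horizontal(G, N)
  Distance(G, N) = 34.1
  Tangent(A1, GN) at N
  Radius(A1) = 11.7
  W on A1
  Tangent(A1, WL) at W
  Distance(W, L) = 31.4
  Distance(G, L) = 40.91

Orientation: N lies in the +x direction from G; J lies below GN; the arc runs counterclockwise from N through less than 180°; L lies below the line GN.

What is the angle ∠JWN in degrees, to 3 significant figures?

53.3°

G is at the origin; GN is horizontal with |GN| = 34.1 and N on the +x side, so N = (34.1, 0.00). A1 meets GN tangentially, so JN is at right angles to GN, so J = N + (0, -11.7) = (34.1, -11.7). Since JW ⟂ WL (tangency), |JL| = √(11.7² + 31.4²) = 33.5 regardless of where W sits on A1. So L lies on both circle(G, 40.91) and circle(J, 33.5); the below-GN intersection is L = (13.9, -38.5). W is the foot of the tangent from L: W = (22.9, -8.37).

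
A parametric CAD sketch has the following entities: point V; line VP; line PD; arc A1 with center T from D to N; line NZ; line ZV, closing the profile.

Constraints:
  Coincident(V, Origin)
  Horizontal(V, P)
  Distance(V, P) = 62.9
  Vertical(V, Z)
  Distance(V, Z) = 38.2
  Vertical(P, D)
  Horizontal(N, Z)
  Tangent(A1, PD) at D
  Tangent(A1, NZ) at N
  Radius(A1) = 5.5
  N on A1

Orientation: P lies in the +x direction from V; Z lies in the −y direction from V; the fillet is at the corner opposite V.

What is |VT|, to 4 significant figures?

66.06

V is at the origin; VP is horizontal with |VP| = 62.9 and P on the +x side, so P = (62.90, 0.000). V and Z share the same x with |VZ| = 38.2 and Z on the −y side, so Z = (0.000, -38.20). The virtual corner opposite V is at (62.90, -38.20). Since A1 is tangent to PD there, TD ⟂ PD and tangency of A1 to NZ means the radius TN is perpendicular to NZ, with radius 5.5, so the center T sits 5.5 in from both sides at T = (57.40, -32.70). Then |VT| = |T − V| = 66.06.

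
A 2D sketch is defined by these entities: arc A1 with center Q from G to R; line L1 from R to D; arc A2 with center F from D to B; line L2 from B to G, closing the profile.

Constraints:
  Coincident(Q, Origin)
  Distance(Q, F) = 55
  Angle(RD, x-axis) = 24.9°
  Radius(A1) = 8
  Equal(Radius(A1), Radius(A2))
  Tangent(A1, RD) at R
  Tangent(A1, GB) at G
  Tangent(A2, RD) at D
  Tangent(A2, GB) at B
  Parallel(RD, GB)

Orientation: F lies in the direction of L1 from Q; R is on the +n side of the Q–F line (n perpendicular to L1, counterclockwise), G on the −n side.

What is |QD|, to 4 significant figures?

55.58

Tangency of A1 to both parallel lines with radius 8.0 puts R and G at Q ± 8.0·n: R = (-3.368, 7.256), G = (3.368, -7.256). Equal radii place D and B the same way about F: D = F + 8.0·n = (46.52, 30.41), B = F − 8.0·n = (53.26, 15.90). Then |QD| = |D − Q| = 55.58.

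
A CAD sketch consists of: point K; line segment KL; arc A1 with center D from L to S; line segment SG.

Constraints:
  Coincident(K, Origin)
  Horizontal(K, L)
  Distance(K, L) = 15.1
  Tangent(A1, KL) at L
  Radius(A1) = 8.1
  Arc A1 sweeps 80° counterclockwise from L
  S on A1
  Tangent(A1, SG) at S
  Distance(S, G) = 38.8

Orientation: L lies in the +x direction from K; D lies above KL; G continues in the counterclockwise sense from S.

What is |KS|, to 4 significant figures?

24.03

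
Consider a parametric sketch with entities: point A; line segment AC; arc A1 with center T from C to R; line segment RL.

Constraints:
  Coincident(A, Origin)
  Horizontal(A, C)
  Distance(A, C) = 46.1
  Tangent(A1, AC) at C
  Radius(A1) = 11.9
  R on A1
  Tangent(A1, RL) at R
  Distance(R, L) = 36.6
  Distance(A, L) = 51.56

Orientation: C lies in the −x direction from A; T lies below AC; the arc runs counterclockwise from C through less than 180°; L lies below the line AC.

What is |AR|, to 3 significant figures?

57.7

A is at the origin; A and C share the same y with |AC| = 46.1 and C on the −x side, so C = (-46.1, 0.00). The tangent condition forces TC to be normal to AC, so T = C + (0, -11.9) = (-46.1, -11.9). Since TR ⟂ RL (tangency), |TL| = √(11.9² + 36.6²) = 38.5 regardless of where R sits on A1. So L lies on both circle(A, 51.56) and circle(T, 38.5); the below-AC intersection is L = (-25.8, -44.6). R is the foot of the tangent from L: R = (-53.8, -21.0).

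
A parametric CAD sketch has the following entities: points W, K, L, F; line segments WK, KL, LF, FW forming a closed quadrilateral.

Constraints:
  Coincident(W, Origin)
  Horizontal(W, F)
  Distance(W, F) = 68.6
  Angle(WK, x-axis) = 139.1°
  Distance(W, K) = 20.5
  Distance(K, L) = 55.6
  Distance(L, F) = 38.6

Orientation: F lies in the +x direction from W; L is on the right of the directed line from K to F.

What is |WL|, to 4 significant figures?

35.70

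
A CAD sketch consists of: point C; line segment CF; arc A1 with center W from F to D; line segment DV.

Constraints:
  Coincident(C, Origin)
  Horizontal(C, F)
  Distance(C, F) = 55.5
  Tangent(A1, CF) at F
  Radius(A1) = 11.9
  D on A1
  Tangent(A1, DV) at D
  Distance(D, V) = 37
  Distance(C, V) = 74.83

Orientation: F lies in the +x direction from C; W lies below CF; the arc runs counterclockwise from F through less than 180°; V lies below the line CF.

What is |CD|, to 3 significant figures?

46.7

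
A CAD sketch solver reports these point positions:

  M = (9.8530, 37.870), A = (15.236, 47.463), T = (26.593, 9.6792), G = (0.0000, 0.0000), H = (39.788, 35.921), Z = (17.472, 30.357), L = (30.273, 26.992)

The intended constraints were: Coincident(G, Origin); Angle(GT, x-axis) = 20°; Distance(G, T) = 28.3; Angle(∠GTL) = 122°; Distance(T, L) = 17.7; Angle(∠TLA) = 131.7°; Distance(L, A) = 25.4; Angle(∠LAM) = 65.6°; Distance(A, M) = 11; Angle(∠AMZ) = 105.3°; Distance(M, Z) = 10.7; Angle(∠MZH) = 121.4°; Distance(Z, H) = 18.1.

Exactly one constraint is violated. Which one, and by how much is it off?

Distance(Z, H) = 18.1 — off by 4.90.

G = (0.00, 0.00) ✓; GT at 20.00° ✓; |GT| = 28.30 ✓; ∠GTL = 122.0° ✓; |TL| = 17.70 ✓; ∠TLA = 131.7° ✓; |LA| = 25.40 ✓; ∠LAM = 65.60° ✓; |AM| = 11.00 ✓; ∠AMZ = 105.3° ✓; |MZ| = 10.70 ✓; ∠MZH = 121.4° ✓; |ZH| = 23.00 ✗.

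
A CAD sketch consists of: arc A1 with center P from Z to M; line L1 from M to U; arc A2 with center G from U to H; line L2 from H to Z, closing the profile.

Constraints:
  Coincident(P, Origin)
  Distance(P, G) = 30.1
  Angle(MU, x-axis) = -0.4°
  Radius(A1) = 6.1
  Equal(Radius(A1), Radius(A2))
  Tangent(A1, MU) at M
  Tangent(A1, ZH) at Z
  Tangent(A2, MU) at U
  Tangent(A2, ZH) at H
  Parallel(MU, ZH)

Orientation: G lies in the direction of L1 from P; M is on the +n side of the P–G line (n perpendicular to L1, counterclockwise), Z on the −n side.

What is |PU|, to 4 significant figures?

30.71

Tangency of A1 to both parallel lines with radius 6.1 puts M and Z at P ± 6.1·n: M = (0.04259, 6.100), Z = (-0.04259, -6.100). Equal radii place U and H the same way about G: U = G + 6.1·n = (30.14, 5.890), H = G − 6.1·n = (30.06, -6.310). Then |PU| = |U − P| = 30.71.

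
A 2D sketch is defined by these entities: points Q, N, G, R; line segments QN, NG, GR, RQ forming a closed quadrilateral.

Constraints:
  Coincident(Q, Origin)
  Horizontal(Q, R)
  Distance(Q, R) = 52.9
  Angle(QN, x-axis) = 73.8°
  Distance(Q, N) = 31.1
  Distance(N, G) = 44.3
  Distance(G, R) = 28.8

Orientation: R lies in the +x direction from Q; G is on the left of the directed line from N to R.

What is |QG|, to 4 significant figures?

60.29

Checks: |NG| = 44.30 ✓; |GR| = 28.80 ✓.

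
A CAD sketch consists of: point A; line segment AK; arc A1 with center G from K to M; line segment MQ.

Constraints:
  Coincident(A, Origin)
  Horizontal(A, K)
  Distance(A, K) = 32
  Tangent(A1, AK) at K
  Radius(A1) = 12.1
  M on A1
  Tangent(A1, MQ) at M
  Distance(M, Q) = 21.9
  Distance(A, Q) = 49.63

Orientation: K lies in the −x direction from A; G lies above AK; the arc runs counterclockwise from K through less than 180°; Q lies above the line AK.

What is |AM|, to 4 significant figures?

28.38

Checks: |GM| = 12.10 ✓; ∠(GM, MQ) = 90.00° ✓; |MQ| = 21.90 ✓; |AQ| = 49.63 ✓.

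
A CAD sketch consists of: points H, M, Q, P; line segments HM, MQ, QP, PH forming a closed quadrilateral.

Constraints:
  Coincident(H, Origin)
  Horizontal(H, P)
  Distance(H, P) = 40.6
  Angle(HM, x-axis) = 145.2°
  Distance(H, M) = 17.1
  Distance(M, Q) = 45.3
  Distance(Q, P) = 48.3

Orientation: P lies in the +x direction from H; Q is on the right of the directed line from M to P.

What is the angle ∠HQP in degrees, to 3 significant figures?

56.4°

Checks: |MQ| = 45.30 ✓; |QP| = 48.30 ✓.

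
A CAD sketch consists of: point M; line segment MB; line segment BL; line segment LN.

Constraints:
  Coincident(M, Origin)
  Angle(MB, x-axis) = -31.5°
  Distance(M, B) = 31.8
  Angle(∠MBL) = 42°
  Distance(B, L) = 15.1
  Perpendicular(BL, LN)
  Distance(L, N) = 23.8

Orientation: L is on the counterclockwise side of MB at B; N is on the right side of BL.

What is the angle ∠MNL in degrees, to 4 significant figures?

10.72°

∠MBL = 42.0°, so BL runs at -31.5° + (180° − 42.0°) = 106.5° from the x-axis; with |BL| = 15.1, L = B + 15.1·(cos 106.5°, sin 106.5°) = (22.83, -2.137). BL is perpendicular to LN; with |LN| = 23.8 on the right of BL, N = L + 23.8·(0.9588, 0.2840) = (45.65, 4.622). Then cos ∠MNL = NM·NL / (|NM||NL|), giving 10.72°.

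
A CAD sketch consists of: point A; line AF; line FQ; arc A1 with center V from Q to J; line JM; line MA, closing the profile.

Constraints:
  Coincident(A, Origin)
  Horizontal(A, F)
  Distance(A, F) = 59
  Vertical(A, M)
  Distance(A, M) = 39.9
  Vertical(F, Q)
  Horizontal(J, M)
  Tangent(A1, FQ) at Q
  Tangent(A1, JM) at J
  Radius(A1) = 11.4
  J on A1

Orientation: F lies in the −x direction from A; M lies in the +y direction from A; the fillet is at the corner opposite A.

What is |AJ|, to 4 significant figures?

62.11

The virtual corner opposite A is at (-59.00, 39.90). Since A1 is tangent to FQ there, VQ ⟂ FQ and since A1 is tangent to JM there, VJ ⟂ JM, with radius 11.4, so the center V sits 11.4 in from both sides at V = (-47.60, 28.50). That places the tangent points at Q = (-59.00, 28.50) on FQ and J = (-47.60, 39.90) on JM. Then |AJ| = |J − A| = 62.11.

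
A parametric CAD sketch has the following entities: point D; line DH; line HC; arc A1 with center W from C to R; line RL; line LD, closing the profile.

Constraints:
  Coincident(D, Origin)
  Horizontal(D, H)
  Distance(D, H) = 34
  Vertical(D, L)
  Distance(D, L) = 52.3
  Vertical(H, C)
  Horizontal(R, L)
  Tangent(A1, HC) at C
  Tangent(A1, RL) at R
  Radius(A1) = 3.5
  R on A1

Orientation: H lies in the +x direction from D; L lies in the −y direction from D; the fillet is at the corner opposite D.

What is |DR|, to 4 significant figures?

60.54

D is at the origin; DH is horizontal with |DH| = 34.0 and H on the +x side, so H = (34.00, 0.000). D and L share the same x with |DL| = 52.3 and L on the −y side, so L = (0.000, -52.30). The virtual corner opposite D is at (34.00, -52.30). A1 meets HC tangentially, so WC is at right angles to HC and since A1 is tangent to RL there, WR ⟂ RL, with radius 3.5, so the center W sits 3.5 in from both sides at W = (30.50, -48.80). That places the tangent points at C = (34.00, -48.80) on HC and R = (30.50, -52.30) on RL. Then |DR| = |R − D| = 60.54.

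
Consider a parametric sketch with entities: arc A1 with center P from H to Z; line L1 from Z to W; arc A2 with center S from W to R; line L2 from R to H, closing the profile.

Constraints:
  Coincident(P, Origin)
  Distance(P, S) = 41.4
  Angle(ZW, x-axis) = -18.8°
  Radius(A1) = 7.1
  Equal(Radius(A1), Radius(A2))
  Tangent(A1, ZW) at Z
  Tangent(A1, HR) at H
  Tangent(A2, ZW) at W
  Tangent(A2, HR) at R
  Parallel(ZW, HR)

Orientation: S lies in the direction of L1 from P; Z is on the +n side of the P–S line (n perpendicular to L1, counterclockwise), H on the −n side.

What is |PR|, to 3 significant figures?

42.0

The slot axis is L1's direction at -18.8°, so u = (cos -18.8°, sin -18.8°) = (0.947, -0.322) and n = (−sin -18.8°, cos -18.8°) = (0.322, 0.947). P is at the origin and S lies 41.4 along u from P, so S = 41.4·u = (39.2, -13.3). Tangency of A1 to both parallel lines with radius 7.1 puts Z and H at P ± 7.1·n: Z = (2.29, 6.72), H = (-2.29, -6.72). Equal radii place W and R the same way about S: W = S + 7.1·n = (41.5, -6.62), R = S − 7.1·n = (36.9, -20.1). Then |PR| = |R − P| = 42.0.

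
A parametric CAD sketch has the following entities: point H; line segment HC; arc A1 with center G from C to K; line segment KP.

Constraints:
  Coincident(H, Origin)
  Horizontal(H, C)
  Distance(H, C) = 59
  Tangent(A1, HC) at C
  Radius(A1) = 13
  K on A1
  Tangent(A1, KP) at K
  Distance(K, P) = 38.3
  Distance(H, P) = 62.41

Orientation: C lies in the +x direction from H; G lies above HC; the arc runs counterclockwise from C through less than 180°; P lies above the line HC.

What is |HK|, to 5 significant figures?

71.423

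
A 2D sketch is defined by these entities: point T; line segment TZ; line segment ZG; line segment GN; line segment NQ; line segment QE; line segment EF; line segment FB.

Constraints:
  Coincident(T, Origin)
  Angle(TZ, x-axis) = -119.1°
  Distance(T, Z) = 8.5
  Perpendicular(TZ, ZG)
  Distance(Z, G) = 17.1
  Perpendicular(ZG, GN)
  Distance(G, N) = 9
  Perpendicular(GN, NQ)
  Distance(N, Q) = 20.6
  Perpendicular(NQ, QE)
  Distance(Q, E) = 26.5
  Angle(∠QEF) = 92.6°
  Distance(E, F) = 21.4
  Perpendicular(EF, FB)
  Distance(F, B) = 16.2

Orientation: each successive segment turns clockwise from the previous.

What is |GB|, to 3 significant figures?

2.74

T is at the origin; TZ runs at -119.1° with length 8.5, so Z = (-4.13, -7.43). TZ ⟂ ZG, so ZG runs at 151°; with |ZG| = 17.1, G = (-19.1, 0.889). The perpendicularity gives GN at right angles to ZG, so GN runs at 60.9°; with |GN| = 9.0, N = (-14.7, 8.75). The perpendicularity gives NQ at right angles to GN, so NQ runs at -29.1°; with |NQ| = 20.6, Q = (3.30, -1.27). The perpendicularity gives QE at right angles to NQ, so QE runs at -119°; with |QE| = 26.5, E = (-9.59, -24.4). ∠QEF = 92.6° gives EF at 154° from the x-axis; with |EF| = 21.4, F = (-28.7, -14.9). EF is perpendicular to FB, so FB runs at 63.5°; with |FB| = 16.2, B = (-21.5, -0.374). Then |GB| = |B − G| = 2.74.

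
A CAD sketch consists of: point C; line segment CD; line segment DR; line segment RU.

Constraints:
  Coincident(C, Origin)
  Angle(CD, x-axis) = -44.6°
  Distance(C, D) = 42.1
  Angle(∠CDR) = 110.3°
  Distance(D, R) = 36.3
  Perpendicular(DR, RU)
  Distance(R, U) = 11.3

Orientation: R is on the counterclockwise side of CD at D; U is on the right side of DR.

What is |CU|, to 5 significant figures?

71.907

∠CDR = 110.3°, so DR runs at -44.6° + (180° − 110.3°) = 25.100° from the x-axis; with |DR| = 36.3, R = D + 36.3·(cos 25.100°, sin 25.100°) = (62.848, -14.162). DR is perpendicular to RU; with |RU| = 11.3 on the right of DR, U = R + 11.3·(0.42420, -0.90557) = (67.642, -24.395). Then |CU| = |U − C| = 71.907.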